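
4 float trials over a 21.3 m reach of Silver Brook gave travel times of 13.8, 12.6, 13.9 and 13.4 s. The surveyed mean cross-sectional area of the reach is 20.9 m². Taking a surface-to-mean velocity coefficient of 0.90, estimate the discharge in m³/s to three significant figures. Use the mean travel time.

29.8 m³/s

t̄ = (13.8 + 12.6 + 13.9 + 13.4) / 4 = 13.425 s
v_surface = L / t̄ = 21.3 / 13.425 = 1.587 m/s
v_mean = 0.90 × 1.587 = 1.428 m/s
Q = A × v_mean = 20.9 × 1.428 = 29.84 m³/s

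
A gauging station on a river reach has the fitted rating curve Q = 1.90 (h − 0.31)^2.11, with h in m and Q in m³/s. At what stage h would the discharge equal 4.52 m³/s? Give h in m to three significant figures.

1.82 m

h − h₀ = (Q/C)^(1/b) = (4.52/1.90)^(1/2.11) = 1.508 m
h = 0.31 + 1.508 = 1.818 m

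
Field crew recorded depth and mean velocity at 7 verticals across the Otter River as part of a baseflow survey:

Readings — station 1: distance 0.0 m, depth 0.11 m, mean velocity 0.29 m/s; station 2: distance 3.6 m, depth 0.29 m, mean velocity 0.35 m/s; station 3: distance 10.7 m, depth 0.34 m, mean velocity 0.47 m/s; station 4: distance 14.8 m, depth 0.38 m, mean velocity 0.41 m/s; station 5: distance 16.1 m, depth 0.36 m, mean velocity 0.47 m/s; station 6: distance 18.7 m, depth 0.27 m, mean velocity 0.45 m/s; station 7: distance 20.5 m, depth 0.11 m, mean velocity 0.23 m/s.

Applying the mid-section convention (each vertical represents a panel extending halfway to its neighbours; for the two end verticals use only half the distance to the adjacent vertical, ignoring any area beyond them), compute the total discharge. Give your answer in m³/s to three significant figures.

w_1 = (3.6 − 0.0)/2 = 1.8 m; q_1 = 0.29 × 0.11 × 1.8 = 0.05742 m³/s
w_2 = (10.7 − 0.0)/2 = 5.35 m; q_2 = 0.35 × 0.29 × 5.35 = 0.5430 m³/s
w_3 = (14.8 − 3.6)/2 = 5.6 m; q_3 = 0.47 × 0.34 × 5.6 = 0.8949 m³/s
w_4 = (16.1 − 10.7)/2 = 2.7 m; q_4 = 0.41 × 0.38 × 2.7 = 0.4207 m³/s
w_5 = (18.7 − 14.8)/2 = 1.95 m; q_5 = 0.47 × 0.36 × 1.95 = 0.3299 m³/s
w_6 = (20.5 − 16.1)/2 = 2.2 m; q_6 = 0.45 × 0.27 × 2.2 = 0.2673 m³/s
w_7 = (20.5 − 18.7)/2 = 0.9 m; q_7 = 0.23 × 0.11 × 0.9 = 0.02277 m³/s
Q = Σ qᵢ = 2.536 m³/s

2.54 m³/s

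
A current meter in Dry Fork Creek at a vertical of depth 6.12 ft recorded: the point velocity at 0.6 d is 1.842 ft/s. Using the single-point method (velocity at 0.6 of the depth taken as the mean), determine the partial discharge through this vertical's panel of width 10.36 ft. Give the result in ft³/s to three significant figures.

v̄ = v₀.₆ = 1.842 ft/s
q = v̄ × d × w = 1.842 × 6.12 × 10.36 = 116.8 ft³/s

117 ft³/s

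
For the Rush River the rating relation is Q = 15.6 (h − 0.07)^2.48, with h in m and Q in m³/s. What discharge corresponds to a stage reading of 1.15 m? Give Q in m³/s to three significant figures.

18.9 m³/s

Q = 15.6 × (1.15 − 0.07)^2.48 = 15.6 × 1.08^2.48 = 18.88 m³/s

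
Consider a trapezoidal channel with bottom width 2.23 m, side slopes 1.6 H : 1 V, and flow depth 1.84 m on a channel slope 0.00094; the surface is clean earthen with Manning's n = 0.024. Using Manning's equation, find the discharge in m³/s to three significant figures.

12.5 m³/s

A = (b + z·y)·y = (2.23 + 1.6×1.84)×1.84 = 9.520 m²
P = b + 2y√(1+z²) = 2.23 + 2×1.84×√(1+1.6²) = 9.173 m
R = A/P = 9.520/9.173 = 1.038 m
Q = (1/n)·A·R^(2/3)·S^(1/2) = (1/0.024) × 9.520 × 1.038^(2/3) × 0.00094^(1/2) = 12.47 m³/s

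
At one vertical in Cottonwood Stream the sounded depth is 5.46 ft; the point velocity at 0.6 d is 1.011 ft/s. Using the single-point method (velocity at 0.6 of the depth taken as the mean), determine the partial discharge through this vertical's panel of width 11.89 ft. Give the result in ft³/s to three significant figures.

65.6 ft³/s

v̄ = v₀.₆ = 1.011 ft/s
q = v̄ × d × w = 1.011 × 5.46 × 11.89 = 65.63 ft³/s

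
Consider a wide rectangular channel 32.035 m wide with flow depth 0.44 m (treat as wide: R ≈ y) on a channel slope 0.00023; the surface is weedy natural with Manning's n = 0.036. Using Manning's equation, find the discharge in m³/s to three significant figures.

3.44 m³/s

A = b·y = 32.035 × 0.44 = 14.10 m²
Wide channel: R ≈ y = 0.44 m
Q = (1/n)·A·R^(2/3)·S^(1/2) = (1/0.036) × 14.10 × 0.4400^(2/3) × 0.00023^(1/2) = 3.435 m³/s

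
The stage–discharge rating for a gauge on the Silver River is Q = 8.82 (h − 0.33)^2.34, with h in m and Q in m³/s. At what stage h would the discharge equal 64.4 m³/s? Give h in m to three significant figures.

2.67 m

h − h₀ = (Q/C)^(1/b) = (64.4/8.82)^(1/2.34) = 2.339 m
h = 0.33 + 2.339 = 2.669 m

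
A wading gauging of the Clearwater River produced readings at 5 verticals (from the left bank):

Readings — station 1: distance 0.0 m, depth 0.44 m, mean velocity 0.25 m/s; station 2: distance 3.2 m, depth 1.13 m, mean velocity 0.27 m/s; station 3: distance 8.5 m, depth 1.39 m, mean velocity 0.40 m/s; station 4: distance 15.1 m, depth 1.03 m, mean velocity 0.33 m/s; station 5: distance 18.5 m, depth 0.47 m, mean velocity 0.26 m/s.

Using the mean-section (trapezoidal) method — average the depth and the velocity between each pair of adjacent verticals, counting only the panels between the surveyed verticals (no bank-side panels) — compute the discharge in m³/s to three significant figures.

Panel 1-2: Δb = 3.2 m, d̄ = (0.44+1.13)/2 = 0.785, v̄ = (0.25+0.27)/2 = 0.26 → q = 3.2×0.785×0.26 = 0.6531 m³/s
Panel 2-3: Δb = 5.3 m, d̄ = (1.13+1.39)/2 = 1.26, v̄ = (0.27+0.40)/2 = 0.335 → q = 5.3×1.26×0.335 = 2.237 m³/s
Panel 3-4: Δb = 6.6 m, d̄ = (1.39+1.03)/2 = 1.21, v̄ = (0.40+0.33)/2 = 0.365 → q = 6.6×1.21×0.365 = 2.915 m³/s
Panel 4-5: Δb = 3.4 m, d̄ = (1.03+0.47)/2 = 0.75, v̄ = (0.33+0.26)/2 = 0.295 → q = 3.4×0.75×0.295 = 0.7523 m³/s
Q = Σ q = 6.557 m³/s

6.56 m³/s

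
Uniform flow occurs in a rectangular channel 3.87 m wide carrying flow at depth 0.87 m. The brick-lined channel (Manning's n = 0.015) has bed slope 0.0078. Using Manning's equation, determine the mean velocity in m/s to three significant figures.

4.19 m/s

A = b·y = 3.87 × 0.87 = 3.367 m²
P = b + 2y = 3.87 + 2×0.87 = 5.610 m
R = A/P = 3.367/5.610 = 0.6002 m
Q = (1/n)·A·R^(2/3)·S^(1/2) = (1/0.015) × 3.367 × 0.6002^(2/3) × 0.0078^(1/2) = 14.10 m³/s
V = Q/A = 14.10/3.367 = 4.189 m/s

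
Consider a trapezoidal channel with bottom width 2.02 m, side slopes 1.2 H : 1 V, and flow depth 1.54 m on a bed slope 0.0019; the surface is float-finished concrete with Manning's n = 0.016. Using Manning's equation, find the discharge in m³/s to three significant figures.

A = (b + z·y)·y = (2.02 + 1.2×1.54)×1.54 = 5.957 m²
P = b + 2y√(1+z²) = 2.02 + 2×1.54×√(1+1.2²) = 6.831 m
R = A/P = 5.957/6.831 = 0.8720 m
Q = (1/n)·A·R^(2/3)·S^(1/2) = (1/0.016) × 5.957 × 0.8720^(2/3) × 0.0019^(1/2) = 14.81 m³/s

14.8 m³/s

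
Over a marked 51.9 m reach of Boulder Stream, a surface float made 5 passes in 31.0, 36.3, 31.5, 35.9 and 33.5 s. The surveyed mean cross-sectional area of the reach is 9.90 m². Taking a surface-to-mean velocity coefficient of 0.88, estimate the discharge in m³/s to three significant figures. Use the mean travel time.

13.4 m³/s

t̄ = (31.0 + 36.3 + 31.5 + 35.9 + 33.5) / 5 = 33.64 s
v_surface = L / t̄ = 51.9 / 33.64 = 1.543 m/s
v_mean = 0.88 × 1.543 = 1.358 m/s
Q = A × v_mean = 9.90 × 1.358 = 13.44 m³/s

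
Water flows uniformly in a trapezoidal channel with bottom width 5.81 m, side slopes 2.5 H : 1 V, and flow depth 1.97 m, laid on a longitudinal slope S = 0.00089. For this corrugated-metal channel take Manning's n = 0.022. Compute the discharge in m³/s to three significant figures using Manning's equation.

33.9 m³/s

A = (b + z·y)·y = (5.81 + 2.5×1.97)×1.97 = 21.15 m²
P = b + 2y√(1+z²) = 5.81 + 2×1.97×√(1+2.5²) = 16.42 m
R = A/P = 21.15/16.42 = 1.288 m
Q = (1/n)·A·R^(2/3)·S^(1/2) = (1/0.022) × 21.15 × 1.288^(2/3) × 0.00089^(1/2) = 33.95 m³/s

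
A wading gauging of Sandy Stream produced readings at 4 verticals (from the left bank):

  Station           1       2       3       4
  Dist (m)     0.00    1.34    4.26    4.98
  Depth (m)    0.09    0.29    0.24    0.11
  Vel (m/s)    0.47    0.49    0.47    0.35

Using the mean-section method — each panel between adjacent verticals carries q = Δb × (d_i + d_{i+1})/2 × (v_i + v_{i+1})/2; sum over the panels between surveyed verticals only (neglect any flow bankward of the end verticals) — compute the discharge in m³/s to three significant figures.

0.545 m³/s

Panel 1-2: Δb = 1.34 m, d̄ = (0.09+0.29)/2 = 0.19, v̄ = (0.47+0.49)/2 = 0.48 → q = 1.34×0.19×0.48 = 0.1222 m³/s
Panel 2-3: Δb = 2.92 m, d̄ = (0.29+0.24)/2 = 0.265, v̄ = (0.49+0.47)/2 = 0.48 → q = 2.92×0.265×0.48 = 0.3714 m³/s
Panel 3-4: Δb = 0.72 m, d̄ = (0.24+0.11)/2 = 0.175, v̄ = (0.47+0.35)/2 = 0.41 → q = 0.72×0.175×0.41 = 0.05166 m³/s
Q = Σ q = 0.5453 m³/s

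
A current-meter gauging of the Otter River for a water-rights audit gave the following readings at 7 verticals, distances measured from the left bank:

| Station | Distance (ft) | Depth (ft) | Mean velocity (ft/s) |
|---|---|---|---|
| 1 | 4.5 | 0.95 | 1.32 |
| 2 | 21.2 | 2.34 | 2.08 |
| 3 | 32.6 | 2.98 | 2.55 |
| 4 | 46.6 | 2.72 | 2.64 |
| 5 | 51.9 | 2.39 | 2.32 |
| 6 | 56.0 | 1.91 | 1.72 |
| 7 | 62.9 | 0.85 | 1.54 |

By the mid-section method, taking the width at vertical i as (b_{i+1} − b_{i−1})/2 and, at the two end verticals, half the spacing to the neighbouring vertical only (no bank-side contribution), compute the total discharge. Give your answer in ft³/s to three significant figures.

293 ft³/s

w_1 = (21.2 − 4.5)/2 = 8.35 ft; q_1 = 1.32 × 0.95 × 8.35 = 10.47 ft³/s
w_2 = (32.6 − 4.5)/2 = 14.05 ft; q_2 = 2.08 × 2.34 × 14.05 = 68.38 ft³/s
w_3 = (46.6 − 21.2)/2 = 12.7 ft; q_3 = 2.55 × 2.98 × 12.7 = 96.51 ft³/s
w_4 = (51.9 − 32.6)/2 = 9.65 ft; q_4 = 2.64 × 2.72 × 9.65 = 69.29 ft³/s
w_5 = (56.0 − 46.6)/2 = 4.7 ft; q_5 = 2.32 × 2.39 × 4.7 = 26.06 ft³/s
w_6 = (62.9 − 51.9)/2 = 5.5 ft; q_6 = 1.72 × 1.91 × 5.5 = 18.07 ft³/s
w_7 = (62.9 − 56.0)/2 = 3.45 ft; q_7 = 1.54 × 0.85 × 3.45 = 4.516 ft³/s
Q = Σ qᵢ = 293.3 ft³/s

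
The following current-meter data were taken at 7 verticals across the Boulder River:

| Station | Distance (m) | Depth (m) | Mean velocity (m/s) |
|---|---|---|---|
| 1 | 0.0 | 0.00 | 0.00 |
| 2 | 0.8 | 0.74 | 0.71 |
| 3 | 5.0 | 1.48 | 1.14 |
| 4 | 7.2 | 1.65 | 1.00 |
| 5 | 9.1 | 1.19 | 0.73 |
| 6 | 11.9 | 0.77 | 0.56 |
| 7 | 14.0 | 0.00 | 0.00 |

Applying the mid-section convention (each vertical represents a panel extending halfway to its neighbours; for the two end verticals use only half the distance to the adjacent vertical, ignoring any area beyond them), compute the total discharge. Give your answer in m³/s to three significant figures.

w_2 = (5.0 − 0.0)/2 = 2.5 m; q_2 = 0.71 × 0.74 × 2.5 = 1.314 m³/s
w_3 = (7.2 − 0.8)/2 = 3.2 m; q_3 = 1.14 × 1.48 × 3.2 = 5.399 m³/s
w_4 = (9.1 − 5.0)/2 = 2.05 m; q_4 = 1.00 × 1.65 × 2.05 = 3.383 m³/s
w_5 = (11.9 − 7.2)/2 = 2.35 m; q_5 = 0.73 × 1.19 × 2.35 = 2.041 m³/s
w_6 = (14.0 − 9.1)/2 = 2.45 m; q_6 = 0.56 × 0.77 × 2.45 = 1.056 m³/s
Stations 1, 7 contribute zero (depth or velocity is 0).
Q = Σ qᵢ = 13.19 m³/s

13.2 m³/s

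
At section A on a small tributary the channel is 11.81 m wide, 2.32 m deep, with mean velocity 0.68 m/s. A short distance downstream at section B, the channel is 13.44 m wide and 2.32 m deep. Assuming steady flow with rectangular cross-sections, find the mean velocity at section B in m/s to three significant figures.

0.598 m/s

Q = A₁V₁ = (11.81×2.32) × 0.68 = 18.63 m³/s
A₂ = 13.44 × 2.32 = 31.18 m²
V₂ = Q/A₂ = 18.63/31.18 = 0.5975 m/s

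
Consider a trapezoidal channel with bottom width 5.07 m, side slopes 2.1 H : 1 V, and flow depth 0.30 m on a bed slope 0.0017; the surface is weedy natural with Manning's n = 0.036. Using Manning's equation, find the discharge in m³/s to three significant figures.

0.807 m³/s

A = (b + z·y)·y = (5.07 + 2.1×0.30)×0.30 = 1.710 m²
P = b + 2y√(1+z²) = 5.07 + 2×0.30×√(1+2.1²) = 6.466 m
R = A/P = 1.710/6.466 = 0.2645 m
Q = (1/n)·A·R^(2/3)·S^(1/2) = (1/0.036) × 1.710 × 0.2645^(2/3) × 0.0017^(1/2) = 0.8069 m³/s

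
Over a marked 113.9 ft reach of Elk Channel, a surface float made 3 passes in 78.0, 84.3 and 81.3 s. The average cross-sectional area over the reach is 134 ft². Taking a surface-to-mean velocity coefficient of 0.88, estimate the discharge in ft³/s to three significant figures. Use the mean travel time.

t̄ = (78.0 + 84.3 + 81.3) / 3 = 81.2 s
v_surface = L / t̄ = 113.9 / 81.2 = 1.403 ft/s
v_mean = 0.88 × 1.403 = 1.234 ft/s
Q = A × v_mean = 134 × 1.234 = 165.4 ft³/s

165 ft³/s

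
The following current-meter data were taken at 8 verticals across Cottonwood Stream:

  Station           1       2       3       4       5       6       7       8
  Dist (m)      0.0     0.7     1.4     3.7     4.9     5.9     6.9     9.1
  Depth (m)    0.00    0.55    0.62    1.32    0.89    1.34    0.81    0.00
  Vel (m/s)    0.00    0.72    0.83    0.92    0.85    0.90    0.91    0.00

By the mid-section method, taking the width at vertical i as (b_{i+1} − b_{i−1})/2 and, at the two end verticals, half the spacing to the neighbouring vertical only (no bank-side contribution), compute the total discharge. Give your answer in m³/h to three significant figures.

w_2 = (1.4 − 0.0)/2 = 0.7 m; q_2 = 0.72 × 0.55 × 0.7 = 0.2772 m³/s
w_3 = (3.7 − 0.7)/2 = 1.5 m; q_3 = 0.83 × 0.62 × 1.5 = 0.7719 m³/s
w_4 = (4.9 − 1.4)/2 = 1.75 m; q_4 = 0.92 × 1.32 × 1.75 = 2.125 m³/s
w_5 = (5.9 − 3.7)/2 = 1.1 m; q_5 = 0.85 × 0.89 × 1.1 = 0.8322 m³/s
w_6 = (6.9 − 4.9)/2 = 1 m; q_6 = 0.90 × 1.34 × 1 = 1.206 m³/s
w_7 = (9.1 − 5.9)/2 = 1.6 m; q_7 = 0.91 × 0.81 × 1.6 = 1.179 m³/s
Stations 1, 8 contribute zero (depth or velocity is 0).
Q = Σ qᵢ = 6.392 m³/s
= 6.392 × 3600 = 23010 m³/h

23000 m³/h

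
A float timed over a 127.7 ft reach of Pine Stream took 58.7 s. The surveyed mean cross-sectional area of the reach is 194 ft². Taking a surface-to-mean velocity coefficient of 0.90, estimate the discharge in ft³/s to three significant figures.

v_surface = L / t̄ = 127.7 / 58.7 = 2.175 ft/s
v_mean = 0.90 × 2.175 = 1.958 ft/s
Q = A × v_mean = 194 × 1.958 = 379.8 ft³/s

380 ft³/s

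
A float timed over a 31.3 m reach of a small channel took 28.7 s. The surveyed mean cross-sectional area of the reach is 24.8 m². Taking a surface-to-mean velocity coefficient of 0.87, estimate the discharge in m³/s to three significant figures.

v_surface = L / t̄ = 31.3 / 28.7 = 1.091 m/s
v_mean = 0.87 × 1.091 = 0.9488 m/s
Q = A × v_mean = 24.8 × 0.9488 = 23.53 m³/s

23.5 m³/s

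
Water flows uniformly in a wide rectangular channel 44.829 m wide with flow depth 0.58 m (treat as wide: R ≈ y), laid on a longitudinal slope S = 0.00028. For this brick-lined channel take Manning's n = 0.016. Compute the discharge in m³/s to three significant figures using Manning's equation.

18.9 m³/s

A = b·y = 44.829 × 0.58 = 26.00 m²
Wide channel: R ≈ y = 0.58 m
Q = (1/n)·A·R^(2/3)·S^(1/2) = (1/0.016) × 26.00 × 0.5800^(2/3) × 0.00028^(1/2) = 18.91 m³/s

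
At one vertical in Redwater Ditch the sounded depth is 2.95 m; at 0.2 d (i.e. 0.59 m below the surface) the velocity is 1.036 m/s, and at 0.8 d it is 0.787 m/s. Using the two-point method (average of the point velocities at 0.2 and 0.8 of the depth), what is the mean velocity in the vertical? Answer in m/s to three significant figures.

v̄ = (1.036 + 0.787) / 2 = 0.9115 m/s

0.912 m/s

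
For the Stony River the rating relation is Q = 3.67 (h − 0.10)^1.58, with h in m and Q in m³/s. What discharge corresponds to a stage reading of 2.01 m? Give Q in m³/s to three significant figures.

Q = 3.67 × (2.01 − 0.10)^1.58 = 3.67 × 1.91^1.58 = 10.20 m³/s

10.2 m³/s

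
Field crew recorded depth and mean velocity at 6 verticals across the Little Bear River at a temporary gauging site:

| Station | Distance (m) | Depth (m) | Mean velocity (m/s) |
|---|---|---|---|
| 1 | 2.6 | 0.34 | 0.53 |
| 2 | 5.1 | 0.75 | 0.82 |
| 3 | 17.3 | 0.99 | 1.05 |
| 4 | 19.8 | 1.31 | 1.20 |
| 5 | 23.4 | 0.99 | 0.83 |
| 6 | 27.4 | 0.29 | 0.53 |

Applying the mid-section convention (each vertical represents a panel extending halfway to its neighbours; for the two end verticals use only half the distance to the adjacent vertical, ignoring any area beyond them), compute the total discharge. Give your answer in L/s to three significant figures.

20600 L/s

w_1 = (5.1 − 2.6)/2 = 1.25 m; q_1 = 0.53 × 0.34 × 1.25 = 0.2253 m³/s
w_2 = (17.3 − 2.6)/2 = 7.35 m; q_2 = 0.82 × 0.75 × 7.35 = 4.520 m³/s
w_3 = (19.8 − 5.1)/2 = 7.35 m; q_3 = 1.05 × 0.99 × 7.35 = 7.640 m³/s
w_4 = (23.4 − 17.3)/2 = 3.05 m; q_4 = 1.20 × 1.31 × 3.05 = 4.795 m³/s
w_5 = (27.4 − 19.8)/2 = 3.8 m; q_5 = 0.83 × 0.99 × 3.8 = 3.122 m³/s
w_6 = (27.4 − 23.4)/2 = 2 m; q_6 = 0.53 × 0.29 × 2 = 0.3074 m³/s
Q = Σ qᵢ = 20.61 m³/s
= 20.61 × 1000 = 20610 L/s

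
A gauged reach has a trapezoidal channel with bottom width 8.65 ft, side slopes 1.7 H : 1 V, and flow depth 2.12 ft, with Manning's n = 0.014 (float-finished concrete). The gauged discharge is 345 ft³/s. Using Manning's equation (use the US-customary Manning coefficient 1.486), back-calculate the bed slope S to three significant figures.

A = (b + z·y)·y = (8.65 + 1.7×2.12)×2.12 = 25.98 ft²
P = b + 2y√(1+z²) = 8.65 + 2×2.12×√(1+1.7²) = 17.01 ft
R = A/P = 25.98/17.01 = 1.527 ft
S = (Q·n / (1.486·A·R^(2/3)))² = (345×0.014 / (1.486×25.98×1.326))² = 0.008902

0.00890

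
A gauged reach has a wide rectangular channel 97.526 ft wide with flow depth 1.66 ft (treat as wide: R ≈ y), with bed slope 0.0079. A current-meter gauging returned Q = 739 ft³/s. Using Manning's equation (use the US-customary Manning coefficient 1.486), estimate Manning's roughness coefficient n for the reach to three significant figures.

0.0406

A = b·y = 97.526 × 1.66 = 161.9 ft²
Wide channel: R ≈ y = 1.66 ft
n = (1.486/Q)·A·R^(2/3)·S^(1/2) = (1.486/739) × 161.9 × 1.402 × 0.08888 = 0.04057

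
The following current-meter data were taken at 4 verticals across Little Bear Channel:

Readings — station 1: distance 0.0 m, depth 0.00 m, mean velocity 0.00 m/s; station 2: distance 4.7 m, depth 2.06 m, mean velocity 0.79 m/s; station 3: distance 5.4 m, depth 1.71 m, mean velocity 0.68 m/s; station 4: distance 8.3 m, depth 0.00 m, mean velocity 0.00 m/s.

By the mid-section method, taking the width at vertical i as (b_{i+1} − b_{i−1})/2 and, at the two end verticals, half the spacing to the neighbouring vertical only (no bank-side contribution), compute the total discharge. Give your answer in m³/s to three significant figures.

w_2 = (5.4 − 0.0)/2 = 2.7 m; q_2 = 0.79 × 2.06 × 2.7 = 4.394 m³/s
w_3 = (8.3 − 4.7)/2 = 1.8 m; q_3 = 0.68 × 1.71 × 1.8 = 2.093 m³/s
Stations 1, 4 contribute zero (depth or velocity is 0).
Q = Σ qᵢ = 6.487 m³/s

6.49 m³/s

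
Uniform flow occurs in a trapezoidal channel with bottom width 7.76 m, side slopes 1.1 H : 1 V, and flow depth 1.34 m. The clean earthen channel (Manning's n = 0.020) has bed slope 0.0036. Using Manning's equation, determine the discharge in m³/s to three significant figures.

38.4 m³/s

A = (b + z·y)·y = (7.76 + 1.1×1.34)×1.34 = 12.37 m²
P = b + 2y√(1+z²) = 7.76 + 2×1.34×√(1+1.1²) = 11.74 m
R = A/P = 12.37/11.74 = 1.054 m
Q = (1/n)·A·R^(2/3)·S^(1/2) = (1/0.020) × 12.37 × 1.054^(2/3) × 0.0036^(1/2) = 38.44 m³/s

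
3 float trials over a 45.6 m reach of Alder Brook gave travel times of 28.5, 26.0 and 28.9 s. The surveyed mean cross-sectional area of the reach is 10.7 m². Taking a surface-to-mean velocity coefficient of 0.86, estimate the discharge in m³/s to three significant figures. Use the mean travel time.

15.1 m³/s

t̄ = (28.5 + 26.0 + 28.9) / 3 = 27.8 s
v_surface = L / t̄ = 45.6 / 27.8 = 1.640 m/s
v_mean = 0.86 × 1.640 = 1.411 m/s
Q = A × v_mean = 10.7 × 1.411 = 15.09 m³/s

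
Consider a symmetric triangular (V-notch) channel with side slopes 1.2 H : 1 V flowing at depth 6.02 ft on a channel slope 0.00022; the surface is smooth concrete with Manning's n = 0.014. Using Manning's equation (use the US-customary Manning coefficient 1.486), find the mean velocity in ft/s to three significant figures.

A = z·y² = 1.2×6.02² = 43.49 ft²
P = 2y√(1+z²) = 2×6.02×√(1+1.2²) = 18.81 ft
R = A/P = 43.49/18.81 = 2.312 ft
Q = (1.486/n)·A·R^(2/3)·S^(1/2) = (1.486/0.014) × 43.49 × 2.312^(2/3) × 0.00022^(1/2) = 119.7 ft³/s
V = Q/A = 119.7/43.49 = 2.753 ft/s

2.75 ft/s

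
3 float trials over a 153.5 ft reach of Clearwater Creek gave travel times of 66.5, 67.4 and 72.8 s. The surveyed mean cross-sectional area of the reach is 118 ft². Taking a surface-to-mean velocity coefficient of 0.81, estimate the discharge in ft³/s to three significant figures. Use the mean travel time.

213 ft³/s

t̄ = (66.5 + 67.4 + 72.8) / 3 = 68.9 s
v_surface = L / t̄ = 153.5 / 68.9 = 2.228 ft/s
v_mean = 0.81 × 2.228 = 1.805 ft/s
Q = A × v_mean = 118 × 1.805 = 212.9 ft³/s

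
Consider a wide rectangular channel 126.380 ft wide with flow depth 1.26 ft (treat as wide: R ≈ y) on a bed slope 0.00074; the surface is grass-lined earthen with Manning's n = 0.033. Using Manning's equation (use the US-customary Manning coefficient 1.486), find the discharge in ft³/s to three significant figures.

A = b·y = 126.380 × 1.26 = 159.2 ft²
Wide channel: R ≈ y = 1.26 ft
Q = (1.486/n)·A·R^(2/3)·S^(1/2) = (1.486/0.033) × 159.2 × 1.260^(2/3) × 0.00074^(1/2) = 227.6 ft³/s

228 ft³/s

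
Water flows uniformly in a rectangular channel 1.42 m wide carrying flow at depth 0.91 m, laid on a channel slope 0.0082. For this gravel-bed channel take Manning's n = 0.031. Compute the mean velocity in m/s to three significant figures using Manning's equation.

1.58 m/s

A = b·y = 1.42 × 0.91 = 1.292 m²
P = b + 2y = 1.42 + 2×0.91 = 3.240 m
R = A/P = 1.292/3.240 = 0.3988 m
Q = (1/n)·A·R^(2/3)·S^(1/2) = (1/0.031) × 1.292 × 0.3988^(2/3) × 0.0082^(1/2) = 2.045 m³/s
V = Q/A = 2.045/1.292 = 1.583 m/s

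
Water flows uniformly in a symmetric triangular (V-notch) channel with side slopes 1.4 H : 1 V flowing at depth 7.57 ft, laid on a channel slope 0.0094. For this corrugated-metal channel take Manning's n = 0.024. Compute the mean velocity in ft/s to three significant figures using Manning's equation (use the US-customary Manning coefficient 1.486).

12.7 ft/s

A = z·y² = 1.4×7.57² = 80.23 ft²
P = 2y√(1+z²) = 2×7.57×√(1+1.4²) = 26.05 ft
R = A/P = 80.23/26.05 = 3.080 ft
Q = (1.486/n)·A·R^(2/3)·S^(1/2) = (1.486/0.024) × 80.23 × 3.080^(2/3) × 0.0094^(1/2) = 1020 ft³/s
V = Q/A = 1020/80.23 = 12.71 ft/s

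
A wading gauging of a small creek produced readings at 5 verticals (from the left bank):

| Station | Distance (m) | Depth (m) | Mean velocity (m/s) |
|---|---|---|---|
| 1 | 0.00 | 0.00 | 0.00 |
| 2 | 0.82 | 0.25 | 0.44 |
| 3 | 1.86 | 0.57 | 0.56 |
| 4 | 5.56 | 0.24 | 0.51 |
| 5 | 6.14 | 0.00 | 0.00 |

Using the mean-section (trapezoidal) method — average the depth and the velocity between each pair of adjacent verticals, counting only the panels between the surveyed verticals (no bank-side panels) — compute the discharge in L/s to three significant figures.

Panel 1-2: Δb = 0.82 m, d̄ = (0.00+0.25)/2 = 0.125, v̄ = (0.00+0.44)/2 = 0.22 → q = 0.82×0.125×0.22 = 0.02255 m³/s
Panel 2-3: Δb = 1.04 m, d̄ = (0.25+0.57)/2 = 0.41, v̄ = (0.44+0.56)/2 = 0.5 → q = 1.04×0.41×0.5 = 0.2132 m³/s
Panel 3-4: Δb = 3.7 m, d̄ = (0.57+0.24)/2 = 0.405, v̄ = (0.56+0.51)/2 = 0.535 → q = 3.7×0.405×0.535 = 0.8017 m³/s
Panel 4-5: Δb = 0.58 m, d̄ = (0.24+0.00)/2 = 0.12, v̄ = (0.51+0.00)/2 = 0.255 → q = 0.58×0.12×0.255 = 0.01775 m³/s
Q = Σ q = 1.055 m³/s
= 1.055 × 1000 = 1055 L/s

1060 L/s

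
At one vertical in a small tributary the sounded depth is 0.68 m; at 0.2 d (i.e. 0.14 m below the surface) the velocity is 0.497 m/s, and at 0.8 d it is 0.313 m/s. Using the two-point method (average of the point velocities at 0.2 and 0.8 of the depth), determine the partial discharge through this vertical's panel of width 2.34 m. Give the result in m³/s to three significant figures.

0.644 m³/s

v̄ = (0.497 + 0.313) / 2 = 0.4050 m/s
q = v̄ × d × w = 0.4050 × 0.68 × 2.34 = 0.6444 m³/s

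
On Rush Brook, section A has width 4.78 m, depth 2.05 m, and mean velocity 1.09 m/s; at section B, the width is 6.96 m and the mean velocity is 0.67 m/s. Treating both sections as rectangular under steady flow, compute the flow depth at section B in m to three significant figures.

Q = A₁V₁ = (4.78×2.05) × 1.09 = 10.68 m³/s
d₂ = Q/(b₂ V₂) = 10.68/(6.96×0.67) = 2.290 m

2.29 m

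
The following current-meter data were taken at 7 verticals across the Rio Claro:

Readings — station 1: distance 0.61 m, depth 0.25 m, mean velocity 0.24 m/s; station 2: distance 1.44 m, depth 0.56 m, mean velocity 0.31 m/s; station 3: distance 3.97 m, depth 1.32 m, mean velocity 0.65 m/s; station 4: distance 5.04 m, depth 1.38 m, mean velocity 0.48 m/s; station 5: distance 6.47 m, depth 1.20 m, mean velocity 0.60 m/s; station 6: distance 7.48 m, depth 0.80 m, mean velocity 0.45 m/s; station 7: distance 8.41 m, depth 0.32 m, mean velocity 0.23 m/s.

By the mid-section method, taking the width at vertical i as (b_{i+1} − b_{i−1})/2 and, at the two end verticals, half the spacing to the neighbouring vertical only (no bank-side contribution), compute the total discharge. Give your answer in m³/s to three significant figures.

3.95 m³/s

w_1 = (1.44 − 0.61)/2 = 0.415 m; q_1 = 0.24 × 0.25 × 0.415 = 0.02490 m³/s
w_2 = (3.97 − 0.61)/2 = 1.68 m; q_2 = 0.31 × 0.56 × 1.68 = 0.2916 m³/s
w_3 = (5.04 − 1.44)/2 = 1.8 m; q_3 = 0.65 × 1.32 × 1.8 = 1.544 m³/s
w_4 = (6.47 − 3.97)/2 = 1.25 m; q_4 = 0.48 × 1.38 × 1.25 = 0.8280 m³/s
w_5 = (7.48 − 5.04)/2 = 1.22 m; q_5 = 0.60 × 1.20 × 1.22 = 0.8784 m³/s
w_6 = (8.41 − 6.47)/2 = 0.97 m; q_6 = 0.45 × 0.80 × 0.97 = 0.3492 m³/s
w_7 = (8.41 − 7.48)/2 = 0.465 m; q_7 = 0.23 × 0.32 × 0.465 = 0.03422 m³/s
Q = Σ qᵢ = 3.951 m³/s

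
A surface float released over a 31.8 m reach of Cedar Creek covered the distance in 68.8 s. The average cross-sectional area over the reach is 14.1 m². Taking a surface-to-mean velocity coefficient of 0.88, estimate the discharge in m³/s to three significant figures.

v_surface = L / t̄ = 31.8 / 68.8 = 0.4622 m/s
v_mean = 0.88 × 0.4622 = 0.4067 m/s
Q = A × v_mean = 14.1 × 0.4067 = 5.735 m³/s

5.74 m³/s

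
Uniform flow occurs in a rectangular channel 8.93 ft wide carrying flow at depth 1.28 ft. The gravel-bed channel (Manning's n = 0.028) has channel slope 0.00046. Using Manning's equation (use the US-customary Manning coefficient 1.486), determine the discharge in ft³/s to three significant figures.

13.0 ft³/s

A = b·y = 8.93 × 1.28 = 11.43 ft²
P = b + 2y = 8.93 + 2×1.28 = 11.49 ft
R = A/P = 11.43/11.49 = 0.9948 ft
Q = (1.486/n)·A·R^(2/3)·S^(1/2) = (1.486/0.028) × 11.43 × 0.9948^(2/3) × 0.00046^(1/2) = 12.97 ft³/s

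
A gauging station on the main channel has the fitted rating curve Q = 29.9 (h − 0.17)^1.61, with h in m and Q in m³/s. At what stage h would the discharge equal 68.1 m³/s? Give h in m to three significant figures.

1.84 m

h − h₀ = (Q/C)^(1/b) = (68.1/29.9)^(1/1.61) = 1.667 m
h = 0.17 + 1.667 = 1.837 m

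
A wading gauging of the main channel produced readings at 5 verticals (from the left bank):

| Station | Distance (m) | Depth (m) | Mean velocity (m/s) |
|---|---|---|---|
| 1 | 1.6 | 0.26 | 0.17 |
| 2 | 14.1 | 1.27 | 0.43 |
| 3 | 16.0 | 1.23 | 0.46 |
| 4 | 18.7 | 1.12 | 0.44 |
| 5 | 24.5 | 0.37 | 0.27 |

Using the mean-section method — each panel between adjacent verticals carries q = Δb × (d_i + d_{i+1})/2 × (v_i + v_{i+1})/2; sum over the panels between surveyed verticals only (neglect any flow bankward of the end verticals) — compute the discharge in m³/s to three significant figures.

Panel 1-2: Δb = 12.5 m, d̄ = (0.26+1.27)/2 = 0.765, v̄ = (0.17+0.43)/2 = 0.3 → q = 12.5×0.765×0.3 = 2.869 m³/s
Panel 2-3: Δb = 1.9 m, d̄ = (1.27+1.23)/2 = 1.25, v̄ = (0.43+0.46)/2 = 0.445 → q = 1.9×1.25×0.445 = 1.057 m³/s
Panel 3-4: Δb = 2.7 m, d̄ = (1.23+1.12)/2 = 1.175, v̄ = (0.46+0.44)/2 = 0.45 → q = 2.7×1.175×0.45 = 1.428 m³/s
Panel 4-5: Δb = 5.8 m, d̄ = (1.12+0.37)/2 = 0.745, v̄ = (0.44+0.27)/2 = 0.355 → q = 5.8×0.745×0.355 = 1.534 m³/s
Q = Σ q = 6.887 m³/s

6.89 m³/s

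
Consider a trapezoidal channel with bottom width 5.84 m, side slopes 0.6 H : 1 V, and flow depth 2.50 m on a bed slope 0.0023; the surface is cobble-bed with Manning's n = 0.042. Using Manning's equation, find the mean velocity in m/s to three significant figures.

A = (b + z·y)·y = (5.84 + 0.6×2.50)×2.50 = 18.35 m²
P = b + 2y√(1+z²) = 5.84 + 2×2.50×√(1+0.6²) = 11.67 m
R = A/P = 18.35/11.67 = 1.572 m
Q = (1/n)·A·R^(2/3)·S^(1/2) = (1/0.042) × 18.35 × 1.572^(2/3) × 0.0023^(1/2) = 28.33 m³/s
V = Q/A = 28.33/18.35 = 1.544 m/s

1.54 m/s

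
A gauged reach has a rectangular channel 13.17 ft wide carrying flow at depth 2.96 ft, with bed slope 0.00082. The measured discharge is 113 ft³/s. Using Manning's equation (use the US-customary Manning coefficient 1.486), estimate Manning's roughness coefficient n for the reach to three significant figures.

A = b·y = 13.17 × 2.96 = 38.98 ft²
P = b + 2y = 13.17 + 2×2.96 = 19.09 ft
R = A/P = 38.98/19.09 = 2.042 ft
n = (1.486/Q)·A·R^(2/3)·S^(1/2) = (1.486/113) × 38.98 × 1.610 × 0.02864 = 0.02363

0.0236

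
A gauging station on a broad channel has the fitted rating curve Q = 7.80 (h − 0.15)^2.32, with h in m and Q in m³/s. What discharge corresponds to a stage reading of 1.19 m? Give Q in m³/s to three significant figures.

Q = 7.80 × (1.19 − 0.15)^2.32 = 7.80 × 1.04^2.32 = 8.543 m³/s

8.54 m³/s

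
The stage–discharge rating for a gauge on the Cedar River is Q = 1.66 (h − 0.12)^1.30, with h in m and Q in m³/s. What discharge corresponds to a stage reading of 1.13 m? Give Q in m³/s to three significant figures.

Q = 1.66 × (1.13 − 0.12)^1.30 = 1.66 × 1.01^1.30 = 1.682 m³/s

1.68 m³/s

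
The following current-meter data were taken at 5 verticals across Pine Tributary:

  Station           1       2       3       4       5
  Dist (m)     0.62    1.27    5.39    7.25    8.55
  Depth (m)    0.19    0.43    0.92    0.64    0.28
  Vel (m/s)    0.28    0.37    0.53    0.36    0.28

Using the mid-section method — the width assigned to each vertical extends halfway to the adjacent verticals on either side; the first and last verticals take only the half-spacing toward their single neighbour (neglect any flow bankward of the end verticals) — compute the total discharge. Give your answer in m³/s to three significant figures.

2.27 m³/s

w_1 = (1.27 − 0.62)/2 = 0.325 m; q_1 = 0.28 × 0.19 × 0.325 = 0.01729 m³/s
w_2 = (5.39 − 0.62)/2 = 2.385 m; q_2 = 0.37 × 0.43 × 2.385 = 0.3795 m³/s
w_3 = (7.25 − 1.27)/2 = 2.99 m; q_3 = 0.53 × 0.92 × 2.99 = 1.458 m³/s
w_4 = (8.55 − 5.39)/2 = 1.58 m; q_4 = 0.36 × 0.64 × 1.58 = 0.3640 m³/s
w_5 = (8.55 − 7.25)/2 = 0.65 m; q_5 = 0.28 × 0.28 × 0.65 = 0.05096 m³/s
Q = Σ qᵢ = 2.270 m³/s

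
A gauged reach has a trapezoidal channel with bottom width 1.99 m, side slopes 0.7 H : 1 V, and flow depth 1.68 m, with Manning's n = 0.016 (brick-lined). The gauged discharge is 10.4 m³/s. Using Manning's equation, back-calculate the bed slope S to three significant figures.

A = (b + z·y)·y = (1.99 + 0.7×1.68)×1.68 = 5.319 m²
P = b + 2y√(1+z²) = 1.99 + 2×1.68×√(1+0.7²) = 6.091 m
R = A/P = 5.319/6.091 = 0.8732 m
S = (Q·n / (1·A·R^(2/3)))² = (10.4×0.016 / (1×5.319×0.9136))² = 0.001173

0.00117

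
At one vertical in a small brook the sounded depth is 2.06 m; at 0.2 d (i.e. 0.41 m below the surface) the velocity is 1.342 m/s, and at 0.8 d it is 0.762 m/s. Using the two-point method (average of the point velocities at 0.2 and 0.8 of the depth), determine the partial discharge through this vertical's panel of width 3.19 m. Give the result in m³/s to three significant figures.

v̄ = (1.342 + 0.762) / 2 = 1.052 m/s
q = v̄ × d × w = 1.052 × 2.06 × 3.19 = 6.913 m³/s

6.91 m³/s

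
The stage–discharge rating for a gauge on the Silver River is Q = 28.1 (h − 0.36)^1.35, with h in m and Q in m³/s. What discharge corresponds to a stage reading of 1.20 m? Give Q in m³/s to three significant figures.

Q = 28.1 × (1.20 − 0.36)^1.35 = 28.1 × 0.84^1.35 = 22.21 m³/s

22.2 m³/s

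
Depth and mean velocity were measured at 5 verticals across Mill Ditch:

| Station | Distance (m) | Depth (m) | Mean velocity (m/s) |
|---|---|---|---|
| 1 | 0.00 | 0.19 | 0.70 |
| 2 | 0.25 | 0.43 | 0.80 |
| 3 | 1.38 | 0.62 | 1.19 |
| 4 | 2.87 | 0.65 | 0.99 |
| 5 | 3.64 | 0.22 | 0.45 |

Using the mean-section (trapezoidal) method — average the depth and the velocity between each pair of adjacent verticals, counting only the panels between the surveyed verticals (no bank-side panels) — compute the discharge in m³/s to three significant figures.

Panel 1-2: Δb = 0.25 m, d̄ = (0.19+0.43)/2 = 0.31, v̄ = (0.70+0.80)/2 = 0.75 → q = 0.25×0.31×0.75 = 0.05813 m³/s
Panel 2-3: Δb = 1.13 m, d̄ = (0.43+0.62)/2 = 0.525, v̄ = (0.80+1.19)/2 = 0.995 → q = 1.13×0.525×0.995 = 0.5903 m³/s
Panel 3-4: Δb = 1.49 m, d̄ = (0.62+0.65)/2 = 0.635, v̄ = (1.19+0.99)/2 = 1.09 → q = 1.49×0.635×1.09 = 1.031 m³/s
Panel 4-5: Δb = 0.77 m, d̄ = (0.65+0.22)/2 = 0.435, v̄ = (0.99+0.45)/2 = 0.72 → q = 0.77×0.435×0.72 = 0.2412 m³/s
Q = Σ q = 1.921 m³/s

1.92 m³/s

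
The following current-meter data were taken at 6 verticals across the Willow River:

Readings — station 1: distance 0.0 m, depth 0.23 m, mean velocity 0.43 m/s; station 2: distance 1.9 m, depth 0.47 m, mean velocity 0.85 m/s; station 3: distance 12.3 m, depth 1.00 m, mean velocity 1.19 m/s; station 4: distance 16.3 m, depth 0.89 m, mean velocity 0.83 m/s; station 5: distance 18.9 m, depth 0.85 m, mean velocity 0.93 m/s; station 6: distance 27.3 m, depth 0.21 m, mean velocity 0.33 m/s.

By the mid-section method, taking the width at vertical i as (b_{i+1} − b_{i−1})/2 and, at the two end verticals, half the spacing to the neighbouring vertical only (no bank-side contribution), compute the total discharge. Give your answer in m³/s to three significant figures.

w_1 = (1.9 − 0.0)/2 = 0.95 m; q_1 = 0.43 × 0.23 × 0.95 = 0.09396 m³/s
w_2 = (12.3 − 0.0)/2 = 6.15 m; q_2 = 0.85 × 0.47 × 6.15 = 2.457 m³/s
w_3 = (16.3 − 1.9)/2 = 7.2 m; q_3 = 1.19 × 1.00 × 7.2 = 8.568 m³/s
w_4 = (18.9 − 12.3)/2 = 3.3 m; q_4 = 0.83 × 0.89 × 3.3 = 2.438 m³/s
w_5 = (27.3 − 16.3)/2 = 5.5 m; q_5 = 0.93 × 0.85 × 5.5 = 4.348 m³/s
w_6 = (27.3 − 18.9)/2 = 4.2 m; q_6 = 0.33 × 0.21 × 4.2 = 0.2911 m³/s
Q = Σ qᵢ = 18.20 m³/s

18.2 m³/s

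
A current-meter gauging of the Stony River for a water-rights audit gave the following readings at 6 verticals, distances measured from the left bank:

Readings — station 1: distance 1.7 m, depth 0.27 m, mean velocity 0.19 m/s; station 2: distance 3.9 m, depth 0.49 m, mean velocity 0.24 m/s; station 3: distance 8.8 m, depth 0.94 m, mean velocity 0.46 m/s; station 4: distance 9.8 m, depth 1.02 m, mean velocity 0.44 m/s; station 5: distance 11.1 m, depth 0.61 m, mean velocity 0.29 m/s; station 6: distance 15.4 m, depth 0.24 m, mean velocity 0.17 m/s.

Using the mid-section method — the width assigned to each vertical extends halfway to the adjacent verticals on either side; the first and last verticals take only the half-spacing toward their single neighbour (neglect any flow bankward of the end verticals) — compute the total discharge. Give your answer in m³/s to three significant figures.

2.85 m³/s

w_1 = (3.9 − 1.7)/2 = 1.1 m; q_1 = 0.19 × 0.27 × 1.1 = 0.05643 m³/s
w_2 = (8.8 − 1.7)/2 = 3.55 m; q_2 = 0.24 × 0.49 × 3.55 = 0.4175 m³/s
w_3 = (9.8 − 3.9)/2 = 2.95 m; q_3 = 0.46 × 0.94 × 2.95 = 1.276 m³/s
w_4 = (11.1 − 8.8)/2 = 1.15 m; q_4 = 0.44 × 1.02 × 1.15 = 0.5161 m³/s
w_5 = (15.4 − 9.8)/2 = 2.8 m; q_5 = 0.29 × 0.61 × 2.8 = 0.4953 m³/s
w_6 = (15.4 − 11.1)/2 = 2.15 m; q_6 = 0.17 × 0.24 × 2.15 = 0.08772 m³/s
Q = Σ qᵢ = 2.849 m³/s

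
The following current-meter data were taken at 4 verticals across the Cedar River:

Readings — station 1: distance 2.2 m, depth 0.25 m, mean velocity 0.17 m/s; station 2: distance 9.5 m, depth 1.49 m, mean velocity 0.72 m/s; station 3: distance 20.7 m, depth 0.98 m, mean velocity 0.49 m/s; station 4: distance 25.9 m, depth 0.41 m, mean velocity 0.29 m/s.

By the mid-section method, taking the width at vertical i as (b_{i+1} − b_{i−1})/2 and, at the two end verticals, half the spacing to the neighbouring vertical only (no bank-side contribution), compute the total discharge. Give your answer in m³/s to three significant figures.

w_1 = (9.5 − 2.2)/2 = 3.65 m; q_1 = 0.17 × 0.25 × 3.65 = 0.1551 m³/s
w_2 = (20.7 − 2.2)/2 = 9.25 m; q_2 = 0.72 × 1.49 × 9.25 = 9.923 m³/s
w_3 = (25.9 − 9.5)/2 = 8.2 m; q_3 = 0.49 × 0.98 × 8.2 = 3.938 m³/s
w_4 = (25.9 − 20.7)/2 = 2.6 m; q_4 = 0.29 × 0.41 × 2.6 = 0.3091 m³/s
Q = Σ qᵢ = 14.33 m³/s

14.3 m³/s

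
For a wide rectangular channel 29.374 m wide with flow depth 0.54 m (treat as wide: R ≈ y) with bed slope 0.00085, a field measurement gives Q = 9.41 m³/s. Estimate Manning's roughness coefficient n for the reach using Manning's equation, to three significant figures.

A = b·y = 29.374 × 0.54 = 15.86 m²
Wide channel: R ≈ y = 0.54 m
n = (1/Q)·A·R^(2/3)·S^(1/2) = (1/9.41) × 15.86 × 0.6631 × 0.02915 = 0.03259

0.0326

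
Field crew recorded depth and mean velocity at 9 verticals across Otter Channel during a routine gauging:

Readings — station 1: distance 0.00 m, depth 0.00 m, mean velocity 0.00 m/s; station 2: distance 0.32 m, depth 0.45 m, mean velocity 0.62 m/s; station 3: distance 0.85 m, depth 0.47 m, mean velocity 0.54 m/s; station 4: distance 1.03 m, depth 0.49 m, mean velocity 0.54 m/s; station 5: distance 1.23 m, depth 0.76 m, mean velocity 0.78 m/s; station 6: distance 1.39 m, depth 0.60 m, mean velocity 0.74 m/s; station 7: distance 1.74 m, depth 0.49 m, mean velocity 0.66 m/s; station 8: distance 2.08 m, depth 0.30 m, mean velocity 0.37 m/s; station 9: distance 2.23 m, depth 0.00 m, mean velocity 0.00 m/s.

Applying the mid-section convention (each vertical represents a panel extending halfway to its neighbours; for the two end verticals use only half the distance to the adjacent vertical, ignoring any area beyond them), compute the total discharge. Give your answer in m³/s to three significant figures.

0.618 m³/s

w_2 = (0.85 − 0.00)/2 = 0.425 m; q_2 = 0.62 × 0.45 × 0.425 = 0.1186 m³/s
w_3 = (1.03 − 0.32)/2 = 0.355 m; q_3 = 0.54 × 0.47 × 0.355 = 0.09010 m³/s
w_4 = (1.23 − 0.85)/2 = 0.19 m; q_4 = 0.54 × 0.49 × 0.19 = 0.05027 m³/s
w_5 = (1.39 − 1.03)/2 = 0.18 m; q_5 = 0.78 × 0.76 × 0.18 = 0.1067 m³/s
w_6 = (1.74 − 1.23)/2 = 0.255 m; q_6 = 0.74 × 0.60 × 0.255 = 0.1132 m³/s
w_7 = (2.08 − 1.39)/2 = 0.345 m; q_7 = 0.66 × 0.49 × 0.345 = 0.1116 m³/s
w_8 = (2.23 − 1.74)/2 = 0.245 m; q_8 = 0.37 × 0.30 × 0.245 = 0.02720 m³/s
Stations 1, 9 contribute zero (depth or velocity is 0).
Q = Σ qᵢ = 0.6176 m³/s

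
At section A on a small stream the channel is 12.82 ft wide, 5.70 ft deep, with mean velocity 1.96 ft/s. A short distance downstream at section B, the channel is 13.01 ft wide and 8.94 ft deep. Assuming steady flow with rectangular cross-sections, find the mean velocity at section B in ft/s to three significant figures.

Q = A₁V₁ = (12.82×5.70) × 1.96 = 143.2 ft³/s
A₂ = 13.01 × 8.94 = 116.3 ft²
V₂ = Q/A₂ = 143.2/116.3 = 1.231 ft/s

1.23 ft/s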